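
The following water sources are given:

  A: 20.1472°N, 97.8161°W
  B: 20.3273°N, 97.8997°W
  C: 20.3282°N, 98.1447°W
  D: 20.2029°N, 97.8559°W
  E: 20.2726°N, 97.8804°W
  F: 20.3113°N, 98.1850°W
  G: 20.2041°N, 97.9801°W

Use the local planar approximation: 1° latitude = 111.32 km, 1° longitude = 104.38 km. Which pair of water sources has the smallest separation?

C and F

Pairwise distances:
A–B: √((0.1801·111.32)² + (-0.0836·104.38)²) = √(401.951655 + 76.146008) = 21.8654 km
A–C: √((0.1810·111.32)² + (-0.3286·104.38)²) = √(405.978977 + 1176.439785) = 39.7796 km
A–D: √((0.0557·111.32)² + (-0.0398·104.38)²) = √(38.446498 + 17.258408) = 7.4636 km
A–E: √((0.1254·111.32)² + (-0.0643·104.38)²) = √(194.868422 + 45.046031) = 15.4892 km
A–F: √((0.1641·111.32)² + (-0.3689·104.38)²) = √(333.705648 + 1482.695247) = 42.6193 km
A–G: √((0.0569·111.32)² + (-0.1640·104.38)²) = √(40.120924 + 293.036880) = 18.2526 km
B–C: √((0.0009·111.32)² + (-0.2450·104.38)²) = √(0.010038 + 653.983444) = 25.5733 km
B–D: √((-0.1244·111.32)² + (0.0438·104.38)²) = √(191.772865 + 20.901758) = 14.5834 km
B–E: √((-0.0547·111.32)² + (0.0193·104.38)²) = √(37.078405 + 4.058347) = 6.4138 km
B–F: √((-0.0160·111.32)² + (-0.2853·104.38)²) = √(3.172388 + 886.825410) = 29.8328 km
B–G: √((-0.1232·111.32)² + (-0.0804·104.38)²) = √(188.090911 + 70.428215) = 16.0785 km
C–D: √((-0.1253·111.32)² + (0.2888·104.38)²) = √(194.557751 + 908.717649) = 33.2156 km
C–E: √((-0.0556·111.32)² + (0.2643·104.38)²) = √(38.308573 + 761.077550) = 28.2734 km
C–F: √((-0.0169·111.32)² + (-0.0403·104.38)²) = √(3.539320 + 17.694760) = 4.6080 km
C–G: √((-0.1241·111.32)² + (0.1646·104.38)²) = √(190.849031 + 295.184974) = 22.0462 km
D–E: √((0.0697·111.32)² + (-0.0245·104.38)²) = √(60.202143 + 6.539834) = 8.1696 km
D–F: √((0.1084·111.32)² + (-0.3291·104.38)²) = √(145.614613 + 1180.022667) = 36.4093 km
D–G: √((0.0012·111.32)² + (-0.1242·104.38)²) = √(0.017845 + 168.065192) = 12.9647 km
E–F: √((0.0387·111.32)² + (-0.3046·104.38)²) = √(18.559588 + 1010.867847) = 32.0847 km
E–G: √((-0.0685·111.32)² + (-0.0997·104.38)²) = √(58.147030 + 108.299114) = 12.9014 km
F–G: √((-0.1072·111.32)² + (0.2049·104.38)²) = √(142.408518 + 457.423531) = 24.4915 km
Closest pair: C–F at 4.6080 km.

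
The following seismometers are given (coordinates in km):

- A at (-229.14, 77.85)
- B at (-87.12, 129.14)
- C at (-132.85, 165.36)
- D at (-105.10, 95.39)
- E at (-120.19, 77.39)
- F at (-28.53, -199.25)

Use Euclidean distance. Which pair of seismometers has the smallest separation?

D and E

Pairwise distances:
A–B: 151.00 km
A–C: 130.11 km
A–D: 125.27 km
A–E: 108.95 km
A–F: 342.09 km
B–C: 58.34 km
B–D: 38.24 km
B–E: 61.41 km
B–F: 333.58 km
C–D: 75.27 km
C–E: 88.88 km
C–F: 379.24 km
D–E: 23.49 km
D–F: 304.43 km
E–F: 291.43 km
Closest pair: D–E at 23.49 km.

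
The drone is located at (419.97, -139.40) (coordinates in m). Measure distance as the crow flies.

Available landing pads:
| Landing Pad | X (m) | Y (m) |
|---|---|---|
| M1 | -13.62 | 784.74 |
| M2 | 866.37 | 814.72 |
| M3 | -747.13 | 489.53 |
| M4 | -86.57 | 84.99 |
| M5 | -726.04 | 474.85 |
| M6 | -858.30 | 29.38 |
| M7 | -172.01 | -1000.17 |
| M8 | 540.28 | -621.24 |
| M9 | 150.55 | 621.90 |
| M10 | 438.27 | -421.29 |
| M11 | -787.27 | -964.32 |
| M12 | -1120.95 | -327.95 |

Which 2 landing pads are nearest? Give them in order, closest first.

M10, M8

Distances from (419.97, -139.40):
M1: √((-433.59)² + (924.14)²) = √(188000.2881 + 854034.7396) = 1020.80 m
M2: √((446.40)² + (954.12)²) = √(199272.9600 + 910344.9744) = 1053.38 m
M3: √((-1167.10)² + (628.93)²) = √(1362122.4100 + 395552.9449) = 1325.77 m
M4: √((-506.54)² + (224.39)²) = √(256582.7716 + 50350.8721) = 554.02 m
M5: √((-1146.01)² + (614.25)²) = √(1313338.9201 + 377303.0625) = 1300.25 m
M6: √((-1278.27)² + (168.78)²) = √(1633974.1929 + 28486.6884) = 1289.36 m
M7: √((-591.98)² + (-860.77)²) = √(350440.3204 + 740924.9929) = 1044.68 m
M8: √((120.31)² + (-481.84)²) = √(14474.4961 + 232169.7856) = 496.63 m
M9: √((-269.42)² + (761.30)²) = √(72587.1364 + 579577.6900) = 807.57 m
M10: √((18.30)² + (-281.89)²) = √(334.8900 + 79461.9721) = 282.48 m
M11: √((-1207.24)² + (-824.92)²) = √(1457428.4176 + 680493.0064) = 1462.16 m
M12: √((-1540.92)² + (-188.55)²) = √(2374434.4464 + 35551.1025) = 1552.41 m
Sorted: M10 (282.48 m) < M8 (496.63 m) < M4 (554.02 m) < M9 (807.57 m) < …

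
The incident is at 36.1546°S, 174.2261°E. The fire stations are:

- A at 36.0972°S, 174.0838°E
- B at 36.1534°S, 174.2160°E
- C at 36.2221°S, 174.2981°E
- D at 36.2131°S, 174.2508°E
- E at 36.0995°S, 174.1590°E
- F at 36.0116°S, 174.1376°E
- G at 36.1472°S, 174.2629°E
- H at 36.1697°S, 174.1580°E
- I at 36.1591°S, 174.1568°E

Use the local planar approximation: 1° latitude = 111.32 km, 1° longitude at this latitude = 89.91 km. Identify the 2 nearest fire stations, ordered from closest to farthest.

Distances from 36.1546°S, 174.2261°E:
A: √((0.0574·111.32)² + (-0.1423·89.91)²) = √(40.829135 + 163.691375) = 14.3011 km
B: √((0.0012·111.32)² + (-0.0101·89.91)²) = √(0.017845 + 0.824629) = 0.9179 km
C: √((-0.0675·111.32)² + (0.0720·89.91)²) = √(56.461699 + 41.906461) = 9.9181 km
D: √((-0.0585·111.32)² + (0.0247·89.91)²) = √(42.409009 + 4.931850) = 6.8805 km
E: √((0.0551·111.32)² + (-0.0671·89.91)²) = √(37.622668 + 36.396618) = 8.6034 km
F: √((0.1430·111.32)² + (-0.0885·89.91)²) = √(253.406920 + 63.314406) = 17.7967 km
G: √((0.0074·111.32)² + (0.0368·89.91)²) = √(0.678594 + 10.947416) = 3.4097 km
H: √((-0.0151·111.32)² + (-0.0681·89.91)²) = √(2.825532 + 37.489549) = 6.3494 km
I: √((-0.0045·111.32)² + (-0.0693·89.91)²) = √(0.250941 + 38.822408) = 6.2509 km
Sorted: B (0.9179 km) < G (3.4097 km) < I (6.2509 km) < H (6.3494 km) < …

B, G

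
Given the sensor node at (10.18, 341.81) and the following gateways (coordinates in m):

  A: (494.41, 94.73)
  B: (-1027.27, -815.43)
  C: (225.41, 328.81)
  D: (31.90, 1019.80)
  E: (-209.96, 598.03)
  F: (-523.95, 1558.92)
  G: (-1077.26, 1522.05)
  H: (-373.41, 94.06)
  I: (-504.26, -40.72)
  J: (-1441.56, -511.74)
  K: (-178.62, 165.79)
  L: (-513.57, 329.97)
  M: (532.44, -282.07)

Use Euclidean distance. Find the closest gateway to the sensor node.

C

Distances from (10.18, 341.81):
A: 543.62 m
B: 1554.19 m
C: 215.62 m
D: 678.34 m
E: 337.80 m
F: 1329.15 m
G: 1604.83 m
H: 456.64 m
I: 641.08 m
J: 1684.07 m
K: 258.12 m
L: 523.88 m
M: 813.62 m
Minimum: C at 215.62 m.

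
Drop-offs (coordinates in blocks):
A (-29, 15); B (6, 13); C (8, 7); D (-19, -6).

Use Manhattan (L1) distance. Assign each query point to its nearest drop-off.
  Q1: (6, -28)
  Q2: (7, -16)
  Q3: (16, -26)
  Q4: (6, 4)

Q1→C; Q2→C; Q3→C; Q4→C

Q1 at (6, -28):
  A: |-35| + |43| = 35 + 43 = 78 blocks
  B: |0| + |41| = 0 + 41 = 41 blocks
  C: |2| + |35| = 2 + 35 = 37 blocks
  D: |-25| + |22| = 25 + 22 = 47 blocks
  → nearest: C (37 blocks)
Q2 at (7, -16):
  A: |-36| + |31| = 36 + 31 = 67 blocks
  B: |-1| + |29| = 1 + 29 = 30 blocks
  C: |1| + |23| = 1 + 23 = 24 blocks
  D: |-26| + |10| = 26 + 10 = 36 blocks
  → nearest: C (24 blocks)
Q3 at (16, -26):
  A: |-45| + |41| = 45 + 41 = 86 blocks
  B: |-10| + |39| = 10 + 39 = 49 blocks
  C: |-8| + |33| = 8 + 33 = 41 blocks
  D: |-35| + |20| = 35 + 20 = 55 blocks
  → nearest: C (41 blocks)
Q4 at (6, 4):
  A: |-35| + |11| = 35 + 11 = 46 blocks
  B: |0| + |9| = 0 + 9 = 9 blocks
  C: |2| + |3| = 2 + 3 = 5 blocks
  D: |-25| + |-10| = 25 + 10 = 35 blocks
  → nearest: C (5 blocks)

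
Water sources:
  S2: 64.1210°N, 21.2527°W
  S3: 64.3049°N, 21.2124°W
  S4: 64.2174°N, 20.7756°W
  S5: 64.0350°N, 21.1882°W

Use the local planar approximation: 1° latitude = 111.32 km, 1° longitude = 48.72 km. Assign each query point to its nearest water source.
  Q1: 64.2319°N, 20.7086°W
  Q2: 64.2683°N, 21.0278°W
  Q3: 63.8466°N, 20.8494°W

Q1 at 64.2319°N, 20.7086°W:
  S2: 29.2423 km
  S3: 25.8554 km
  S4: 3.6415 km
  S5: 32.0377 km
  → nearest: S4 (3.6415 km)
Q2 at 64.2683°N, 21.0278°W:
  S2: 19.7214 km
  S3: 9.8735 km
  S4: 13.5307 km
  S5: 27.1212 km
  → nearest: S3 (9.8735 km)
Q3 at 63.8466°N, 20.8494°W:
  S2: 36.3200 km
  S3: 53.9963 km
  S4: 41.4338 km
  S5: 26.6892 km
  → nearest: S5 (26.6892 km)

Q1→S4; Q2→S3; Q3→S5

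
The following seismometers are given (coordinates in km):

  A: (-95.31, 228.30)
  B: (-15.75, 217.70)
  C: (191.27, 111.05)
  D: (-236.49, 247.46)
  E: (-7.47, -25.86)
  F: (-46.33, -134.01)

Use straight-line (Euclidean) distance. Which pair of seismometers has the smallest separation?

A and B

Pairwise distances:
A–B: 80.26 km
A–C: 309.64 km
A–D: 142.47 km
A–E: 268.91 km
A–F: 365.61 km
B–C: 232.88 km
B–D: 222.74 km
B–E: 243.70 km
B–F: 353.04 km
C–D: 448.98 km
C–E: 241.33 km
C–F: 341.33 km
D–E: 356.59 km
D–F: 426.24 km
E–F: 114.92 km
Closest pair: A–B at 80.26 km.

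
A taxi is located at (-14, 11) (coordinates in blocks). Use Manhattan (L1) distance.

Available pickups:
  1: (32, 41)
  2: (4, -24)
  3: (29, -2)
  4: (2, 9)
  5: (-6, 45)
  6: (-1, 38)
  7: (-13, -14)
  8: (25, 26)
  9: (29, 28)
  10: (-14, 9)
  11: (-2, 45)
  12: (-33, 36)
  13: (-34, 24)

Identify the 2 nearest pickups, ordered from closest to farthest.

10, 4

Distances from (-14, 11):
1: 76 blocks
2: 53 blocks
3: 56 blocks
4: 18 blocks
5: 42 blocks
6: 40 blocks
7: 26 blocks
8: 54 blocks
9: 60 blocks
10: 2 blocks
11: 46 blocks
12: 44 blocks
13: 33 blocks
Sorted: 10 (2 blocks) < 4 (18 blocks) < 7 (26 blocks) < 13 (33 blocks) < …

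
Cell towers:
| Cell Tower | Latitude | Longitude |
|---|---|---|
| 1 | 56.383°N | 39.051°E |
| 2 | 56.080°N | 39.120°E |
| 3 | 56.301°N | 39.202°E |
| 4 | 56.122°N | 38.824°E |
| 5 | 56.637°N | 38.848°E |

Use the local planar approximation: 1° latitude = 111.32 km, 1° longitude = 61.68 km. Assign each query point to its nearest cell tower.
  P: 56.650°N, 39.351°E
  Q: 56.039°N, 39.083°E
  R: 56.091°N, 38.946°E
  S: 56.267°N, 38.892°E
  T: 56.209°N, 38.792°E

P→5; Q→2; R→4; S→1; T→4

P at 56.650°N, 39.351°E:
  1: 35.012 km
  2: 65.032 km
  3: 39.923 km
  4: 67.166 km
  5: 31.059 km
  → nearest: 5 (31.059 km)
Q at 56.039°N, 39.083°E:
  1: 38.345 km
  2: 5.103 km
  3: 30.075 km
  4: 18.455 km
  5: 68.129 km
  → nearest: 2 (5.103 km)
R at 56.091°N, 38.946°E:
  1: 33.144 km
  2: 10.802 km
  3: 28.210 km
  4: 8.279 km
  5: 61.081 km
  → nearest: 4 (8.279 km)
S at 56.267°N, 38.892°E:
  1: 16.215 km
  2: 25.122 km
  3: 19.492 km
  4: 16.677 km
  5: 41.278 km
  → nearest: 1 (16.215 km)
T at 56.209°N, 38.792°E:
  1: 25.108 km
  2: 24.810 km
  3: 27.284 km
  4: 9.884 km
  5: 47.770 km
  → nearest: 4 (9.884 km)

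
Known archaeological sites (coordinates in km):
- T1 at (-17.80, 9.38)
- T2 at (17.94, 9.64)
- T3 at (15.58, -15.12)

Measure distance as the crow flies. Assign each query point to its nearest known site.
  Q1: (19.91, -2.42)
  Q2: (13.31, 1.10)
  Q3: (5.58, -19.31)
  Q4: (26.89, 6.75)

Q1→T2; Q2→T2; Q3→T3; Q4→T2

Q1 at (19.91, -2.42):
  T1: 39.51 km
  T2: 12.22 km
  T3: 13.42 km
  → nearest: T2 (12.22 km)
Q2 at (13.31, 1.10):
  T1: 32.19 km
  T2: 9.71 km
  T3: 16.38 km
  → nearest: T2 (9.71 km)
Q3 at (5.58, -19.31):
  T1: 37.01 km
  T2: 31.48 km
  T3: 10.84 km
  → nearest: T3 (10.84 km)
Q4 at (26.89, 6.75):
  T1: 44.77 km
  T2: 9.41 km
  T3: 24.62 km
  → nearest: T2 (9.41 km)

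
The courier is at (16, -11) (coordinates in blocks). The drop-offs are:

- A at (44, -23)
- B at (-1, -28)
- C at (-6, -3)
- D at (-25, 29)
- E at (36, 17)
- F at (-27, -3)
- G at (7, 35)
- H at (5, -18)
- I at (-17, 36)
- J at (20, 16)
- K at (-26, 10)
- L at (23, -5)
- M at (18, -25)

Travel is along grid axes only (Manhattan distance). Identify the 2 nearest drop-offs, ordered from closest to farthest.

L, M

Distances from (16, -11):
A: 40 blocks
B: 34 blocks
C: 30 blocks
D: 81 blocks
E: 48 blocks
F: 51 blocks
G: 55 blocks
H: 18 blocks
I: 80 blocks
J: 31 blocks
K: 63 blocks
L: 13 blocks
M: 16 blocks
Sorted: L (13 blocks) < M (16 blocks) < H (18 blocks) < C (30 blocks) < …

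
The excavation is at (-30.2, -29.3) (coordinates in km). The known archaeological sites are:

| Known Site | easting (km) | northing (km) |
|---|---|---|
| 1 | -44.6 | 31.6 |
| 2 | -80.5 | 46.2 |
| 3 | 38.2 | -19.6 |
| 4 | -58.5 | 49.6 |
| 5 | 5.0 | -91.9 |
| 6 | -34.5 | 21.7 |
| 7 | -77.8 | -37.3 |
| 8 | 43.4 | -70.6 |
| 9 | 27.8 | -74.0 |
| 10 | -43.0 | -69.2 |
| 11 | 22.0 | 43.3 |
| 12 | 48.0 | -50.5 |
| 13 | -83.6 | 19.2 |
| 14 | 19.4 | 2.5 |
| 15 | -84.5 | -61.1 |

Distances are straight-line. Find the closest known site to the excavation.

10

Distances from (-30.2, -29.3):
1: √((-14.4)² + (60.9)²) = √(207.360 + 3708.810) = 62.6 km
2: √((-50.3)² + (75.5)²) = √(2530.090 + 5700.250) = 90.7 km
3: √((68.4)² + (9.7)²) = √(4678.560 + 94.090) = 69.1 km
4: √((-28.3)² + (78.9)²) = √(800.890 + 6225.210) = 83.8 km
5: √((35.2)² + (-62.6)²) = √(1239.040 + 3918.760) = 71.8 km
6: √((-4.3)² + (51.0)²) = √(18.490 + 2601.000) = 51.2 km
7: √((-47.6)² + (-8.0)²) = √(2265.760 + 64.000) = 48.3 km
8: √((73.6)² + (-41.3)²) = √(5416.960 + 1705.690) = 84.4 km
9: √((58.0)² + (-44.7)²) = √(3364.000 + 1998.090) = 73.2 km
10: √((-12.8)² + (-39.9)²) = √(163.840 + 1592.010) = 41.9 km
11: √((52.2)² + (72.6)²) = √(2724.840 + 5270.760) = 89.4 km
12: √((78.2)² + (-21.2)²) = √(6115.240 + 449.440) = 81.0 km
13: √((-53.4)² + (48.5)²) = √(2851.560 + 2352.250) = 72.1 km
14: √((49.6)² + (31.8)²) = √(2460.160 + 1011.240) = 58.9 km
15: √((-54.3)² + (-31.8)²) = √(2948.490 + 1011.240) = 62.9 km
Minimum: 10 at 41.9 km.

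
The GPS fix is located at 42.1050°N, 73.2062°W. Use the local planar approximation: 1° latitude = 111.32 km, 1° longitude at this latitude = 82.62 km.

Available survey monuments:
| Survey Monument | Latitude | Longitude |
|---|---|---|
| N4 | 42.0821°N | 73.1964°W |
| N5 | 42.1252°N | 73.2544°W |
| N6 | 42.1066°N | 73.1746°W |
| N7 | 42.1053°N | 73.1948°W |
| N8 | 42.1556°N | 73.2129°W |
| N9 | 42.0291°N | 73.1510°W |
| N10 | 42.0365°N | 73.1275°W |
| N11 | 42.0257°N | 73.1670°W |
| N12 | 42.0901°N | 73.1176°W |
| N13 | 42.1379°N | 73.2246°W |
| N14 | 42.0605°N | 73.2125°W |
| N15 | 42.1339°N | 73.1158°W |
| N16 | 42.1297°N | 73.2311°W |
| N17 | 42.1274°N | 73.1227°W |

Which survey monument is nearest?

N7

Distances from 42.1050°N, 73.2062°W:
N4: √((-0.0229·111.32)² + (0.0098·82.62)²) = √(6.498563 + 0.655575) = 2.6747 km
N5: √((0.0202·111.32)² + (-0.0482·82.62)²) = √(5.056490 + 15.858586) = 4.5733 km
N6: √((0.0016·111.32)² + (0.0316·82.62)²) = √(0.031724 + 6.816235) = 2.6169 km
N7: √((0.0003·111.32)² + (0.0114·82.62)²) = √(0.001115 + 0.887115) = 0.9425 km
N8: √((0.0506·111.32)² + (-0.0067·82.62)²) = √(31.728346 + 0.306422) = 5.6599 km
N9: √((-0.0759·111.32)² + (0.0552·82.62)²) = √(71.388778 + 20.799291) = 9.6015 km
N10: √((-0.0685·111.32)² + (0.0787·82.62)²) = √(58.147030 + 42.278527) = 10.0213 km
N11: √((-0.0793·111.32)² + (0.0392·82.62)²) = √(77.927864 + 10.489204) = 9.4030 km
N12: √((-0.0149·111.32)² + (0.0886·82.62)²) = √(2.751180 + 53.584332) = 7.5057 km
N13: √((0.0329·111.32)² + (-0.0184·82.62)²) = √(13.413379 + 2.311032) = 3.9654 km
N14: √((-0.0445·111.32)² + (-0.0063·82.62)²) = √(24.539540 + 0.270926) = 4.9810 km
N15: √((0.0289·111.32)² + (0.0904·82.62)²) = √(10.350041 + 55.783690) = 8.1323 km
N16: √((0.0247·111.32)² + (-0.0249·82.62)²) = √(7.560322 + 4.232228) = 3.4340 km
N17: √((0.0224·111.32)² + (0.0835·82.62)²) = √(6.217881 + 47.593028) = 7.3356 km
Minimum: N7 at 0.9425 km.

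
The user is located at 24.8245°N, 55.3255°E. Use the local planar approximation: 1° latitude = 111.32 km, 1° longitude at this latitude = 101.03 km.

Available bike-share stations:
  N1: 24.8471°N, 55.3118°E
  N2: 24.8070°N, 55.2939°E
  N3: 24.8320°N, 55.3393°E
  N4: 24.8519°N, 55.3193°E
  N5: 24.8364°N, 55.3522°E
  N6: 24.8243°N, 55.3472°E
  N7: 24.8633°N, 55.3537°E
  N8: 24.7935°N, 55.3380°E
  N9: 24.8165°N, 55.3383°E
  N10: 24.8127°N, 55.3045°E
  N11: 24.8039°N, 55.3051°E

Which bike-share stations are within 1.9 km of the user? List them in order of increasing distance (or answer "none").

Distances from 24.8245°N, 55.3255°E:
N1: √((0.0226·111.32)² + (-0.0137·101.03)²) = √(6.329411 + 1.915763) = 2.8714 km
N2: √((-0.0175·111.32)² + (-0.0316·101.03)²) = √(3.795094 + 10.192363) = 3.7400 km
N3: √((0.0075·111.32)² + (0.0138·101.03)²) = √(0.697058 + 1.943833) = 1.6251 km
N4: √((0.0274·111.32)² + (-0.0062·101.03)²) = √(9.303525 + 0.392359) = 3.1138 km
N5: √((0.0119·111.32)² + (0.0267·101.03)²) = √(1.754851 + 7.276512) = 3.0052 km
N6: √((-0.0002·111.32)² + (0.0217·101.03)²) = √(0.000496 + 4.806403) = 2.1925 km
N7: √((0.0388·111.32)² + (0.0282·101.03)²) = √(18.655627 + 8.117063) = 5.1742 km
N8: √((-0.0310·111.32)² + (0.0125·101.03)²) = √(11.908849 + 1.594853) = 3.6747 km
N9: √((-0.0080·111.32)² + (0.0128·101.03)²) = √(0.793097 + 1.672325) = 1.5702 km
N10: √((-0.0118·111.32)² + (-0.0210·101.03)²) = √(1.725482 + 4.501314) = 2.4954 km
N11: √((-0.0206·111.32)² + (-0.0204·101.03)²) = √(5.258730 + 4.247770) = 3.0833 km
Threshold 1.9 km: N9 (1.5702 km), N3 (1.6251 km) are within range.

N9, N3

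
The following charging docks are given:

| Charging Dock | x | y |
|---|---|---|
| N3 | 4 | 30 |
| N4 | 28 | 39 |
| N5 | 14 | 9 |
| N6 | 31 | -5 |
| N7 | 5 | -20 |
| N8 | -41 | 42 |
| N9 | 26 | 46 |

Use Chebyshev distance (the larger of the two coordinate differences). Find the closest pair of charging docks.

N4 and N9

Pairwise distances:
N3–N4: max(|24|, |9|) = 24
N3–N5: max(|10|, |-21|) = 21
N3–N6: max(|27|, |-35|) = 35
N3–N7: max(|1|, |-50|) = 50
N3–N8: max(|-45|, |12|) = 45
N3–N9: max(|22|, |16|) = 22
N4–N5: max(|-14|, |-30|) = 30
N4–N6: max(|3|, |-44|) = 44
N4–N7: max(|-23|, |-59|) = 59
N4–N8: max(|-69|, |3|) = 69
N4–N9: max(|-2|, |7|) = 7
N5–N6: max(|17|, |-14|) = 17
N5–N7: max(|-9|, |-29|) = 29
N5–N8: max(|-55|, |33|) = 55
N5–N9: max(|12|, |37|) = 37
N6–N7: max(|-26|, |-15|) = 26
N6–N8: max(|-72|, |47|) = 72
N6–N9: max(|-5|, |51|) = 51
N7–N8: max(|-46|, |62|) = 62
N7–N9: max(|21|, |66|) = 66
N8–N9: max(|67|, |4|) = 67
Closest pair: N4–N9 at 7.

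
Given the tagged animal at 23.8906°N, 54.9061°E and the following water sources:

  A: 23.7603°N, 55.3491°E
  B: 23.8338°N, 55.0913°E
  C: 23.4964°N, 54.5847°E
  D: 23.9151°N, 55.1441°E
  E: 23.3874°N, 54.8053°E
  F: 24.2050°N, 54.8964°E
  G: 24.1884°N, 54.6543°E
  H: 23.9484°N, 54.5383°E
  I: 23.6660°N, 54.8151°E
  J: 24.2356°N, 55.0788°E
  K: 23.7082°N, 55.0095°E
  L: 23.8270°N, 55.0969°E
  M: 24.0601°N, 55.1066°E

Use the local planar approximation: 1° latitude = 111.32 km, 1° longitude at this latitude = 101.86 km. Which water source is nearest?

Distances from 23.8906°N, 54.9061°E:
A: 47.3980 km
B: 19.8959 km
C: 54.7487 km
D: 24.3956 km
E: 56.9494 km
F: 35.0130 km
G: 41.9146 km
H: 38.0126 km
I: 26.6654 km
J: 42.2425 km
K: 22.8739 km
L: 20.6843 km
M: 27.8051 km
Minimum: B at 19.8959 km.

B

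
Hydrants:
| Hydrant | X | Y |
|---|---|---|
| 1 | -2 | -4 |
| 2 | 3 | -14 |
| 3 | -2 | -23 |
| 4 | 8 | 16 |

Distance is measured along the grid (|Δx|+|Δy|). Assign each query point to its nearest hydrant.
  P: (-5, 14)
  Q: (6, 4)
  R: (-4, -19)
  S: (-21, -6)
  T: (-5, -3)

P at (-5, 14):
  1: 21
  2: 36
  3: 40
  4: 15
  → nearest: 4 (15)
Q at (6, 4):
  1: 16
  2: 21
  3: 35
  4: 14
  → nearest: 4 (14)
R at (-4, -19):
  1: 17
  2: 12
  3: 6
  4: 47
  → nearest: 3 (6)
S at (-21, -6):
  1: 21
  2: 32
  3: 36
  4: 51
  → nearest: 1 (21)
T at (-5, -3):
  1: 4
  2: 19
  3: 23
  4: 32
  → nearest: 1 (4)

P→4; Q→4; R→3; S→1; T→1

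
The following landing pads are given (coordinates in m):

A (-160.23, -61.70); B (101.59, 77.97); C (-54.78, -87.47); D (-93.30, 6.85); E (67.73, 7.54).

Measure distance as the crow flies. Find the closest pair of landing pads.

B and E

Pairwise distances:
A–B: 296.74 m
A–C: 108.55 m
A–D: 95.81 m
A–E: 238.24 m
B–C: 227.64 m
B–D: 207.46 m
B–E: 78.15 m
C–D: 101.88 m
C–E: 155.03 m
D–E: 161.03 m
Closest pair: B–E at 78.15 m.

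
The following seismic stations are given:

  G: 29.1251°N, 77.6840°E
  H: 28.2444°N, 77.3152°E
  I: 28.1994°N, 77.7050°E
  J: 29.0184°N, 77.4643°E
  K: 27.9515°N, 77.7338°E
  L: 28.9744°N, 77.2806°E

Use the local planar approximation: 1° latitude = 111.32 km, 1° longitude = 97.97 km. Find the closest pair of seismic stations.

Pairwise distances:
J–L: 18.6517 km
G–J: 24.5839 km
I–K: 27.7401 km
H–I: 38.5159 km
G–L: 42.9342 km
H–K: 52.3924 km
H–L: 81.3343 km
H–J: 87.3911 km
I–J: 94.1714 km
I–L: 95.7695 km
G–I: 103.0695 km
G–H: 104.4855 km
J–K: 121.6667 km
K–L: 122.2193 km
G–K: 130.7362 km
Closest pair: J–L at 18.6517 km.

J and L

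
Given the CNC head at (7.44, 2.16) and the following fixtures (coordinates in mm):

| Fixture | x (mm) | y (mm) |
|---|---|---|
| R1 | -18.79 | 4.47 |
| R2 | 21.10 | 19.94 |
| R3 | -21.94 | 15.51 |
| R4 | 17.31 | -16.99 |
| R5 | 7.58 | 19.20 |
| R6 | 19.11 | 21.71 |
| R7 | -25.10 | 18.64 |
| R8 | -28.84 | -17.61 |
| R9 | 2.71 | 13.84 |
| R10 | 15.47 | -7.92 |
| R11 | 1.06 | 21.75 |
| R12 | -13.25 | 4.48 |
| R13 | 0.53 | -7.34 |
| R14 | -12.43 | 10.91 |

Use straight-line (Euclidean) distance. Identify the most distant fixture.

Distances from (7.44, 2.16):
R1: √((-26.23)² + (2.31)²) = √(688.0129 + 5.3361) = 26.33 mm
R2: √((13.66)² + (17.78)²) = √(186.5956 + 316.1284) = 22.42 mm
R3: √((-29.38)² + (13.35)²) = √(863.1844 + 178.2225) = 32.27 mm
R4: √((9.87)² + (-19.15)²) = √(97.4169 + 366.7225) = 21.54 mm
R5: √((0.14)² + (17.04)²) = √(0.0196 + 290.3616) = 17.04 mm
R6: √((11.67)² + (19.55)²) = √(136.1889 + 382.2025) = 22.77 mm
R7: √((-32.54)² + (16.48)²) = √(1058.8516 + 271.5904) = 36.48 mm
R8: √((-36.28)² + (-19.77)²) = √(1316.2384 + 390.8529) = 41.32 mm
R9: √((-4.73)² + (11.68)²) = √(22.3729 + 136.4224) = 12.60 mm
R10: √((8.03)² + (-10.08)²) = √(64.4809 + 101.6064) = 12.89 mm
R11: √((-6.38)² + (19.59)²) = √(40.7044 + 383.7681) = 20.60 mm
R12: √((-20.69)² + (2.32)²) = √(428.0761 + 5.3824) = 20.82 mm
R13: √((-6.91)² + (-9.50)²) = √(47.7481 + 90.2500) = 11.75 mm
R14: √((-19.87)² + (8.75)²) = √(394.8169 + 76.5625) = 21.71 mm
Maximum: R8 at 41.32 mm.

R8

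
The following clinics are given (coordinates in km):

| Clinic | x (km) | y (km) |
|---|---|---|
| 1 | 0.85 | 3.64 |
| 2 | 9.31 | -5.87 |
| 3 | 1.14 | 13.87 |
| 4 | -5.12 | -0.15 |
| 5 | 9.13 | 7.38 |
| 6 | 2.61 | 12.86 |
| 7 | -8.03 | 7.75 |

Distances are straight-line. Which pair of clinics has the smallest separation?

3 and 6

Pairwise distances:
1–2: 12.73 km
1–3: 10.23 km
1–4: 7.07 km
1–5: 9.09 km
1–6: 9.39 km
1–7: 9.79 km
2–3: 21.36 km
2–4: 15.52 km
2–5: 13.25 km
2–6: 19.89 km
2–7: 22.05 km
3–4: 15.35 km
3–5: 10.29 km
3–6: 1.78 km
3–7: 11.02 km
4–5: 16.12 km
4–6: 15.13 km
4–7: 8.42 km
5–6: 8.52 km
5–7: 17.16 km
6–7: 11.80 km
Closest pair: 3–6 at 1.78 km.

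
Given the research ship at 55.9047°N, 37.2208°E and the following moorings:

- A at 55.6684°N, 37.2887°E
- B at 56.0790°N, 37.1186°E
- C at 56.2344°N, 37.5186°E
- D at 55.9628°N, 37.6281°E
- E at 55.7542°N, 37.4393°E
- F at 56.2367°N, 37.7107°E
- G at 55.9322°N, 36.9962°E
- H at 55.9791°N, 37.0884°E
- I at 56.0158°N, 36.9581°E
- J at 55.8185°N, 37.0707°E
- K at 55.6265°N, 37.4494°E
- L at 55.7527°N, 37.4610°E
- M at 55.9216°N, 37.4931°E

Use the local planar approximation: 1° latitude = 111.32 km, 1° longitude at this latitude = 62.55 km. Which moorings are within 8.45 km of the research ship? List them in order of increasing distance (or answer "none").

Distances from 55.9047°N, 37.2208°E:
A: 26.6456 km
B: 20.4290 km
C: 41.1586 km
D: 26.2848 km
E: 21.6212 km
F: 48.0096 km
G: 14.3784 km
H: 11.7124 km
I: 20.5661 km
J: 13.4249 km
K: 34.1109 km
L: 22.6284 km
M: 17.1359 km
Threshold 8.45 km: none within range.

none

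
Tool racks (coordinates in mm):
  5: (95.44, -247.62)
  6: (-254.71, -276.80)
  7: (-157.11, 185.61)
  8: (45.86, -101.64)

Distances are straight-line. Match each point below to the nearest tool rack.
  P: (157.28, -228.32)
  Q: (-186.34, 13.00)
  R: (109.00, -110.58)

P→5; Q→7; R→8

P at (157.28, -228.32):
  5: √((-61.84)² + (-19.30)²) = √(3824.1856 + 372.4900) = 64.78 mm
  6: √((-411.99)² + (-48.48)²) = √(169735.7601 + 2350.3104) = 414.83 mm
  7: √((-314.39)² + (413.93)²) = √(98841.0721 + 171338.0449) = 519.79 mm
  8: √((-111.42)² + (126.68)²) = √(12414.4164 + 16047.8224) = 168.71 mm
  → nearest: 5 (64.78 mm)
Q at (-186.34, 13.00):
  5: √((281.78)² + (-260.62)²) = √(79399.9684 + 67922.7844) = 383.83 mm
  6: √((-68.37)² + (-289.80)²) = √(4674.4569 + 83984.0400) = 297.76 mm
  7: √((29.23)² + (172.61)²) = √(854.3929 + 29794.2121) = 175.07 mm
  8: √((232.20)² + (-114.64)²) = √(53916.8400 + 13142.3296) = 258.96 mm
  → nearest: 7 (175.07 mm)
R at (109.00, -110.58):
  5: √((-13.56)² + (-137.04)²) = √(183.8736 + 18779.9616) = 137.71 mm
  6: √((-363.71)² + (-166.22)²) = √(132284.9641 + 27629.0884) = 399.89 mm
  7: √((-266.11)² + (296.19)²) = √(70814.5321 + 87728.5161) = 398.17 mm
  8: √((-63.14)² + (8.94)²) = √(3986.6596 + 79.9236) = 63.77 mm
  → nearest: 8 (63.77 mm)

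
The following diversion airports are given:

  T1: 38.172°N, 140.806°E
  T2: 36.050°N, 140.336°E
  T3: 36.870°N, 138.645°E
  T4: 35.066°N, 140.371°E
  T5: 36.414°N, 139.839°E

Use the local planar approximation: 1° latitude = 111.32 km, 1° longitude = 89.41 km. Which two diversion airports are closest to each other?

T2 and T5

Pairwise distances:
T2–T5: 60.138 km
T2–T4: 109.584 km
T3–T5: 118.210 km
T4–T5: 157.418 km
T2–T3: 176.611 km
T1–T5: 213.948 km
T1–T2: 239.930 km
T1–T3: 241.535 km
T3–T4: 253.267 km
T1–T4: 347.941 km
Closest pair: T2–T5 at 60.138 km.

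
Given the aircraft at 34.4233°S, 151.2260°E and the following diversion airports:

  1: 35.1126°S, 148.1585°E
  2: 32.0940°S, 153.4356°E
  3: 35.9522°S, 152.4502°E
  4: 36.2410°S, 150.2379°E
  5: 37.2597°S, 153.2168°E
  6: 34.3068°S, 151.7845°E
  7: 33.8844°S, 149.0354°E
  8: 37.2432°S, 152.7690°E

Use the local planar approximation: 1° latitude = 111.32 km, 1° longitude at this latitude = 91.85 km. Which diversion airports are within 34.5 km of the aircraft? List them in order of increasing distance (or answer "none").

Distances from 34.4233°S, 151.2260°E:
1: 292.0119 km
2: 329.2791 km
3: 203.9864 km
4: 221.7676 km
5: 364.8736 km
6: 52.9122 km
7: 209.9594 km
8: 344.4214 km
Threshold 34.5 km: none within range.

none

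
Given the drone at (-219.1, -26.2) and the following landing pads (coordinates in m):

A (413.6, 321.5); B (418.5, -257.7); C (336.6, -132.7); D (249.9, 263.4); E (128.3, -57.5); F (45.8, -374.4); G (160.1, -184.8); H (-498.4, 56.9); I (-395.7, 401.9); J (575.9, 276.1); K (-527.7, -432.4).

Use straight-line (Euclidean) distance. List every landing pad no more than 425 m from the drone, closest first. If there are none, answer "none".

Distances from (-219.1, -26.2):
A: √((632.7)² + (347.7)²) = √(400309.290 + 120895.290) = 721.9 m
B: √((637.6)² + (-231.5)²) = √(406533.760 + 53592.250) = 678.3 m
C: √((555.7)² + (-106.5)²) = √(308802.490 + 11342.250) = 565.8 m
D: √((469.0)² + (289.6)²) = √(219961.000 + 83868.160) = 551.2 m
E: √((347.4)² + (-31.3)²) = √(120686.760 + 979.690) = 348.8 m
F: √((264.9)² + (-348.2)²) = √(70172.010 + 121243.240) = 437.5 m
G: √((379.2)² + (-158.6)²) = √(143792.640 + 25153.960) = 411.0 m
H: √((-279.3)² + (83.1)²) = √(78008.490 + 6905.610) = 291.4 m
I: √((-176.6)² + (428.1)²) = √(31187.560 + 183269.610) = 463.1 m
J: √((795.0)² + (302.3)²) = √(632025.000 + 91385.290) = 850.5 m
K: √((-308.6)² + (-406.2)²) = √(95233.960 + 164998.440) = 510.1 m
Threshold 425 m: H (291.4 m), E (348.8 m), G (411.0 m) are within range.

H, E, G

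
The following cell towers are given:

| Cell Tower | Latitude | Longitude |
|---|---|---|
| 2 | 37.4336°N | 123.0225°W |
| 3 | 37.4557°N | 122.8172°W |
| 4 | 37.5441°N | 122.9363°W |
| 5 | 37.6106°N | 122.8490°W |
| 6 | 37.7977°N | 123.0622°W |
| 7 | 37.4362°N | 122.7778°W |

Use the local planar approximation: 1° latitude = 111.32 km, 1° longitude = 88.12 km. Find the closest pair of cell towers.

Pairwise distances:
2–3: 18.2575 km
2–4: 14.4572 km
2–5: 24.9396 km
2–6: 40.6823 km
2–7: 21.5649 km
3–4: 14.3870 km
3–5: 17.4697 km
3–6: 43.7668 km
3–7: 4.0947 km
4–5: 10.6762 km
4–6: 30.3325 km
4–7: 18.4215 km
5–6: 28.0493 km
5–7: 20.4029 km
6–7: 47.4078 km
Closest pair: 3–7 at 4.0947 km.

3 and 7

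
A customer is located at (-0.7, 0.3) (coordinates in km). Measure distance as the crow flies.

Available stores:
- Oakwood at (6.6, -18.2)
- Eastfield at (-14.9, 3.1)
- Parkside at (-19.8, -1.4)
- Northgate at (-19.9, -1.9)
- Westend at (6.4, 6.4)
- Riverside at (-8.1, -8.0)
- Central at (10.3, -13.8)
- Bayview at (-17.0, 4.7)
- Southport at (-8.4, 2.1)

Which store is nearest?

Southport

Distances from (-0.7, 0.3):
Oakwood: 19.9 km
Eastfield: 14.5 km
Parkside: 19.2 km
Northgate: 19.3 km
Westend: 9.4 km
Riverside: 11.1 km
Central: 17.9 km
Bayview: 16.9 km
Southport: 7.9 km
Minimum: Southport at 7.9 km.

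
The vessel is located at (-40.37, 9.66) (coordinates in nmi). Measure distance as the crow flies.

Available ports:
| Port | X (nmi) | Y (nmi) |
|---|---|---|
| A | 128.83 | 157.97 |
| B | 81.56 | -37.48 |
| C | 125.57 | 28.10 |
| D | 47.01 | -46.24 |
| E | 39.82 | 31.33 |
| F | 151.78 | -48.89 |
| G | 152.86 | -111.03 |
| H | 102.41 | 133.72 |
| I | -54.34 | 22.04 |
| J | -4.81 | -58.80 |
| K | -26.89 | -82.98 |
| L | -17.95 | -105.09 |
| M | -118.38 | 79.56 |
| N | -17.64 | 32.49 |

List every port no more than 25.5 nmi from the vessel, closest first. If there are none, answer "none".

Distances from (-40.37, 9.66):
A: √((169.20)² + (148.31)²) = √(28628.6400 + 21995.8561) = 225.00 nmi
B: √((121.93)² + (-47.14)²) = √(14866.9249 + 2222.1796) = 130.73 nmi
C: √((165.94)² + (18.44)²) = √(27536.0836 + 340.0336) = 166.96 nmi
D: √((87.38)² + (-55.90)²) = √(7635.2644 + 3124.8100) = 103.73 nmi
E: √((80.19)² + (21.67)²) = √(6430.4361 + 469.5889) = 83.07 nmi
F: √((192.15)² + (-58.55)²) = √(36921.6225 + 3428.1025) = 200.87 nmi
G: √((193.23)² + (-120.69)²) = √(37337.8329 + 14566.0761) = 227.82 nmi
H: √((142.78)² + (124.06)²) = √(20386.1284 + 15390.8836) = 189.15 nmi
I: √((-13.97)² + (12.38)²) = √(195.1609 + 153.2644) = 18.67 nmi
J: √((35.56)² + (-68.46)²) = √(1264.5136 + 4686.7716) = 77.14 nmi
K: √((13.48)² + (-92.64)²) = √(181.7104 + 8582.1696) = 93.62 nmi
L: √((22.42)² + (-114.75)²) = √(502.6564 + 13167.5625) = 116.92 nmi
M: √((-78.01)² + (69.90)²) = √(6085.5601 + 4886.0100) = 104.75 nmi
N: √((22.73)² + (22.83)²) = √(516.6529 + 521.2089) = 32.22 nmi
Threshold 25.5 nmi: I (18.67 nmi) is within range.

I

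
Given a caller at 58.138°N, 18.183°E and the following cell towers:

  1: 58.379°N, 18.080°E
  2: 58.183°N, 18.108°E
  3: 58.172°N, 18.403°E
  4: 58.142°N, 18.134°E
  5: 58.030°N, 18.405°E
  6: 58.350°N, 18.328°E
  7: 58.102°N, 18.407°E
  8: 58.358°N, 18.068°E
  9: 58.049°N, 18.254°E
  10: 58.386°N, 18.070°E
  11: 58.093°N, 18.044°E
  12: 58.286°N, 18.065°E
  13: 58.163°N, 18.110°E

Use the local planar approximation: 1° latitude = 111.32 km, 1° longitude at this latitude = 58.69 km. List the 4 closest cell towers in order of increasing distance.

4, 13, 2, 11

Distances from 58.138°N, 18.183°E:
1: 27.501 km
2: 6.669 km
3: 13.455 km
4: 2.910 km
5: 17.729 km
6: 25.087 km
7: 13.744 km
8: 25.403 km
9: 10.748 km
10: 28.393 km
11: 9.573 km
12: 17.872 km
13: 5.109 km
Sorted: 4 (2.910 km) < 13 (5.109 km) < 2 (6.669 km) < 11 (9.573 km) < 9 (10.748 km) < 3 (13.455 km) < …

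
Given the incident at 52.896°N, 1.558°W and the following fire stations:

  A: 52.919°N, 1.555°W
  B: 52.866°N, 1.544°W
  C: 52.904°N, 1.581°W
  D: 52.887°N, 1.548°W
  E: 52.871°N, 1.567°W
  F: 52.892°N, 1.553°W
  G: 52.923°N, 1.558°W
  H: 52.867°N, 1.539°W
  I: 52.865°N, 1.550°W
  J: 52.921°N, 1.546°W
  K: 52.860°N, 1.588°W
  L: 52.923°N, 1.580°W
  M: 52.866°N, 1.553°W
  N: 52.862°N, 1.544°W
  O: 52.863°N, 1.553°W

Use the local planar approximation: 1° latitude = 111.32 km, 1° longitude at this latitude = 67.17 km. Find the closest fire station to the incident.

F

Distances from 52.896°N, 1.558°W:
A: 2.568 km
B: 3.469 km
C: 1.783 km
D: 1.206 km
E: 2.848 km
F: 0.558 km
G: 3.006 km
H: 3.471 km
I: 3.493 km
J: 2.897 km
K: 4.486 km
L: 3.349 km
M: 3.356 km
N: 3.900 km
O: 3.689 km
Minimum: F at 0.558 km.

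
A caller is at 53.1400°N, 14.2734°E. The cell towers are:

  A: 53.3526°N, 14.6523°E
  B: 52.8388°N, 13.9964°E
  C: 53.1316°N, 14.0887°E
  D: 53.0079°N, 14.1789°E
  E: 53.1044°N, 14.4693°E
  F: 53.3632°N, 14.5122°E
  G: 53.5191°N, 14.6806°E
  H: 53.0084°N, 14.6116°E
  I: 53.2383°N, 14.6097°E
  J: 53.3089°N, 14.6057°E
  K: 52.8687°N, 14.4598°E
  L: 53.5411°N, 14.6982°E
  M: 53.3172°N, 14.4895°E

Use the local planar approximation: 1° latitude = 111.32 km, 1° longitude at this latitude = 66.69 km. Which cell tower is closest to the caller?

Distances from 53.1400°N, 14.2734°E:
A: √((0.2126·111.32)² + (0.3789·66.69)²) = √(560.109470 + 638.514325) = 34.6211 km
B: √((-0.3012·111.32)² + (-0.2770·66.69)²) = √(1124.233003 + 341.256532) = 38.2817 km
C: √((-0.0084·111.32)² + (-0.1847·66.69)²) = √(0.874390 + 151.724329) = 12.3531 km
D: √((-0.1321·111.32)² + (-0.0945·66.69)²) = √(216.247966 + 39.717788) = 15.9989 km
E: √((-0.0356·111.32)² + (0.1959·66.69)²) = √(15.705306 + 170.683015) = 13.6524 km
F: √((0.2232·111.32)² + (0.2388·66.69)²) = √(617.354724 + 253.623844) = 29.5123 km
G: √((0.3791·111.32)² + (0.4072·66.69)²) = √(1780.959175 + 737.457460) = 50.1838 km
H: √((-0.1316·111.32)² + (0.3382·66.69)²) = √(214.614062 + 508.708087) = 26.8946 km
I: √((0.0983·111.32)² + (0.3363·66.69)²) = √(119.743909 + 503.008321) = 24.9550 km
J: √((0.1689·111.32)² + (0.3323·66.69)²) = √(353.513249 + 491.113777) = 29.0625 km
K: √((-0.2713·111.32)² + (0.1864·66.69)²) = √(912.107408 + 154.530159) = 32.6594 km
L: √((0.4011·111.32)² + (0.4248·66.69)²) = √(1993.662864 + 802.583914) = 52.8795 km
M: √((0.1772·111.32)² + (0.2161·66.69)²) = √(389.111289 + 207.697356) = 24.4297 km
Minimum: C at 12.3531 km.

C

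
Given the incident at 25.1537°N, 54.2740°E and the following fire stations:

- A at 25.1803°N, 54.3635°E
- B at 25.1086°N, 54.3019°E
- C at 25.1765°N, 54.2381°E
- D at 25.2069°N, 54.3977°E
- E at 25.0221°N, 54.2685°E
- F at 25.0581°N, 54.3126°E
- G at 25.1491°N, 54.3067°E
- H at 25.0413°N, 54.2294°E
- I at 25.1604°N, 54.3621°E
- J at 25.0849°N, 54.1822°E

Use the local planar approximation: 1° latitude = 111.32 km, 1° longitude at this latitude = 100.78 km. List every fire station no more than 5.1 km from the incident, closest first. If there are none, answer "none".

Distances from 25.1537°N, 54.2740°E:
A: √((0.0266·111.32)² + (0.0895·100.78)²) = √(8.768184 + 81.356972) = 9.4934 km
B: √((-0.0451·111.32)² + (0.0279·100.78)²) = √(25.205742 + 7.906006) = 5.7543 km
C: √((0.0228·111.32)² + (-0.0359·100.78)²) = √(6.441931 + 13.089938) = 4.4195 km
D: √((0.0532·111.32)² + (0.1237·100.78)²) = √(35.072737 + 155.413273) = 13.8017 km
E: √((-0.1316·111.32)² + (-0.0055·100.78)²) = √(214.614062 + 0.307237) = 14.6602 km
F: √((-0.0956·111.32)² + (0.0386·100.78)²) = √(113.256251 + 15.132940) = 11.3309 km
G: √((-0.0046·111.32)² + (0.0327·100.78)²) = √(0.262218 + 10.860360) = 3.3351 km
H: √((-0.1124·111.32)² + (-0.0446·100.78)²) = √(156.559353 + 20.203119) = 13.2952 km
I: √((0.0067·111.32)² + (0.0881·100.78)²) = √(0.556283 + 78.831633) = 8.9100 km
J: √((-0.0688·111.32)² + (-0.0918·100.78)²) = √(58.657463 + 85.592177) = 12.0104 km
Threshold 5.1 km: G (3.3351 km), C (4.4195 km) are within range.

G, C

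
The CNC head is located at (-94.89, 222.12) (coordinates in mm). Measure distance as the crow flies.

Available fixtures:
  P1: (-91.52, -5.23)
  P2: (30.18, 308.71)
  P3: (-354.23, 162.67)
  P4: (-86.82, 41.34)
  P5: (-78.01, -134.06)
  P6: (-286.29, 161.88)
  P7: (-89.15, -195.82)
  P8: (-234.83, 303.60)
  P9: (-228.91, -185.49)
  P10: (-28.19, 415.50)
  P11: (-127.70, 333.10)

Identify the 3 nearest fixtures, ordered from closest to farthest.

Distances from (-94.89, 222.12):
P1: √((3.37)² + (-227.35)²) = √(11.3569 + 51688.0225) = 227.37 mm
P2: √((125.07)² + (86.59)²) = √(15642.5049 + 7497.8281) = 152.12 mm
P3: √((-259.34)² + (-59.45)²) = √(67257.2356 + 3534.3025) = 266.07 mm
P4: √((8.07)² + (-180.78)²) = √(65.1249 + 32681.4084) = 180.96 mm
P5: √((16.88)² + (-356.18)²) = √(284.9344 + 126864.1924) = 356.58 mm
P6: √((-191.40)² + (-60.24)²) = √(36633.9600 + 3628.8576) = 200.66 mm
P7: √((5.74)² + (-417.94)²) = √(32.9476 + 174673.8436) = 417.98 mm
P8: √((-139.94)² + (81.48)²) = √(19583.2036 + 6638.9904) = 161.93 mm
P9: √((-134.02)² + (-407.61)²) = √(17961.3604 + 166145.9121) = 429.08 mm
P10: √((66.70)² + (193.38)²) = √(4448.8900 + 37395.8244) = 204.56 mm
P11: √((-32.81)² + (110.98)²) = √(1076.4961 + 12316.5604) = 115.73 mm
Sorted: P11 (115.73 mm) < P2 (152.12 mm) < P8 (161.93 mm) < P4 (180.96 mm) < P6 (200.66 mm) < …

P11, P2, P8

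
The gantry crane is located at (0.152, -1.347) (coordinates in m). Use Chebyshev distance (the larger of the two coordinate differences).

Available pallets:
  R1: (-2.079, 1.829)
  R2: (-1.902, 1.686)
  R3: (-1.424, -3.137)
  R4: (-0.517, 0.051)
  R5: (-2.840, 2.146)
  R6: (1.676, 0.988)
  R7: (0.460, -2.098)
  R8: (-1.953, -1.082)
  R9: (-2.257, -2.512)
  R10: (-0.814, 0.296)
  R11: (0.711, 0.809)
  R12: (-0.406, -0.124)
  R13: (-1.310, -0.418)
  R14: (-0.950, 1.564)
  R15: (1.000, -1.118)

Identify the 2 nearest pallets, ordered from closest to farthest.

Distances from (0.152, -1.347):
R1: max(|-2.231|, |3.176|) = 3.176 m
R2: max(|-2.054|, |3.033|) = 3.033 m
R3: max(|-1.576|, |-1.790|) = 1.790 m
R4: max(|-0.669|, |1.398|) = 1.398 m
R5: max(|-2.992|, |3.493|) = 3.493 m
R6: max(|1.524|, |2.335|) = 2.335 m
R7: max(|0.308|, |-0.751|) = 0.751 m
R8: max(|-2.105|, |0.265|) = 2.105 m
R9: max(|-2.409|, |-1.165|) = 2.409 m
R10: max(|-0.966|, |1.643|) = 1.643 m
R11: max(|0.559|, |2.156|) = 2.156 m
R12: max(|-0.558|, |1.223|) = 1.223 m
R13: max(|-1.462|, |0.929|) = 1.462 m
R14: max(|-1.102|, |2.911|) = 2.911 m
R15: max(|0.848|, |0.229|) = 0.848 m
Sorted: R7 (0.751 m) < R15 (0.848 m) < R12 (1.223 m) < R4 (1.398 m) < …

R7, R15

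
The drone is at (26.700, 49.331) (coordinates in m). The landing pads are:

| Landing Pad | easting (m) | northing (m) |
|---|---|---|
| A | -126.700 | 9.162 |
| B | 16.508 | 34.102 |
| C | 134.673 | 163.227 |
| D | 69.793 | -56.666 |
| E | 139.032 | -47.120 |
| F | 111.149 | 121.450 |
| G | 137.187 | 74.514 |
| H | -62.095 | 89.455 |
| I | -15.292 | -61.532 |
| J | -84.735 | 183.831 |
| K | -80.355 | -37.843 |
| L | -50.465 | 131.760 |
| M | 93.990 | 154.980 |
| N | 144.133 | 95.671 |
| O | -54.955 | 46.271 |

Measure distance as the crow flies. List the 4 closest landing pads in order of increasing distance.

B, O, H, F

Distances from (26.700, 49.331):
A: √((-153.400)² + (-40.169)²) = √(23531.56000 + 1613.54856) = 158.572 m
B: √((-10.192)² + (-15.229)²) = √(103.87686 + 231.92244) = 18.325 m
C: √((107.973)² + (113.896)²) = √(11658.16873 + 12972.29882) = 156.941 m
D: √((43.093)² + (-105.997)²) = √(1857.00665 + 11235.36401) = 114.422 m
E: √((112.332)² + (-96.451)²) = √(12618.47822 + 9302.79540) = 148.058 m
F: √((84.449)² + (72.119)²) = √(7131.63360 + 5201.15016) = 111.053 m
G: √((110.487)² + (25.183)²) = √(12207.37717 + 634.18349) = 113.321 m
H: √((-88.795)² + (40.124)²) = √(7884.55202 + 1609.93538) = 97.440 m
I: √((-41.992)² + (-110.863)²) = √(1763.32806 + 12290.60477) = 118.549 m
J: √((-111.435)² + (134.500)²) = √(12417.75922 + 18090.25000) = 174.665 m
K: √((-107.055)² + (-87.174)²) = √(11460.77303 + 7599.30628) = 138.058 m
L: √((-77.165)² + (82.429)²) = √(5954.43723 + 6794.54004) = 112.911 m
M: √((67.290)² + (105.649)²) = √(4527.94410 + 11161.71120) = 125.258 m
N: √((117.433)² + (46.340)²) = √(13790.50949 + 2147.39560) = 126.245 m
O: √((-81.655)² + (-3.060)²) = √(6667.53903 + 9.36360) = 81.712 m
Sorted: B (18.325 m) < O (81.712 m) < H (97.440 m) < F (111.053 m) < L (112.911 m) < G (113.321 m) < …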